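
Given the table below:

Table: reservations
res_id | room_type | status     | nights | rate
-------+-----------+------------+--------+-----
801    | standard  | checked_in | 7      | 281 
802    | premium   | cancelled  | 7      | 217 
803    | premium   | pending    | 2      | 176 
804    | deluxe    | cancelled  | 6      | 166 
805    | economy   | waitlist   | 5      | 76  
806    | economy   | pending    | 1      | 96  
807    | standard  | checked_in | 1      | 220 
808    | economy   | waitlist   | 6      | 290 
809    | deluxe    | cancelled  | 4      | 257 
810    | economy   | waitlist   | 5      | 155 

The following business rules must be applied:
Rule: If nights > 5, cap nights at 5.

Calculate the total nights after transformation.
38

Step 1: 4 records have nights > 5
Step 2: These records originally summed to 26
Step 3: After capping: 4 × 5 = 20
Step 4: Unaffected records sum: 18
Step 5: Final sum = 20 + 18 = 38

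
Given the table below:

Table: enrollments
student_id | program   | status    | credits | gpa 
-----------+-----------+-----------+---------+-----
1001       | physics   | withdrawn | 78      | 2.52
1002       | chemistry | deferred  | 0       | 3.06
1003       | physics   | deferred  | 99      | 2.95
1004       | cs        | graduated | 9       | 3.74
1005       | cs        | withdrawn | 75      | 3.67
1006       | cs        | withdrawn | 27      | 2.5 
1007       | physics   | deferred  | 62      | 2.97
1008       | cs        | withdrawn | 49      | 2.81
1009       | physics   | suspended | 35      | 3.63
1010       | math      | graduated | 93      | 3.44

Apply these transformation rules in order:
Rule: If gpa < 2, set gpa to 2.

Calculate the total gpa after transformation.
31.29

Step 1: 0 records have gpa < 2
Step 2: These records originally summed to 0
Step 3: After setting to minimum: 0 × 2 = 0
Step 4: Unaffected records sum: 31.29
Step 5: Final sum = 0 + 31.29 = 31.29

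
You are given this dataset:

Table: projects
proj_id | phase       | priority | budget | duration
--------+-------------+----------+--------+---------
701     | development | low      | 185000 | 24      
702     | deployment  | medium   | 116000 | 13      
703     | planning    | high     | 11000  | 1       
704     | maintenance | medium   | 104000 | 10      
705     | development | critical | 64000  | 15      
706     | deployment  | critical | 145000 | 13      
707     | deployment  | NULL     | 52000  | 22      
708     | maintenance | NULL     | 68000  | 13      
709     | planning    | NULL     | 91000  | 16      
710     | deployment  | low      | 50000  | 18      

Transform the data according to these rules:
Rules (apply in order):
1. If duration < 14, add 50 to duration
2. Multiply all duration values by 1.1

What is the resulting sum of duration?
434.5

Step 1: Apply Rule 1 - Add 50 to records with duration < 14
  - 5 records affected: 50 + (5 × 50) = 300
  - Unaffected records: 95
  - Sum after Rule 1: 395
Step 2: Apply Rule 2 - Multiply all by 1.1
  - 395 × 1.1 = 434.5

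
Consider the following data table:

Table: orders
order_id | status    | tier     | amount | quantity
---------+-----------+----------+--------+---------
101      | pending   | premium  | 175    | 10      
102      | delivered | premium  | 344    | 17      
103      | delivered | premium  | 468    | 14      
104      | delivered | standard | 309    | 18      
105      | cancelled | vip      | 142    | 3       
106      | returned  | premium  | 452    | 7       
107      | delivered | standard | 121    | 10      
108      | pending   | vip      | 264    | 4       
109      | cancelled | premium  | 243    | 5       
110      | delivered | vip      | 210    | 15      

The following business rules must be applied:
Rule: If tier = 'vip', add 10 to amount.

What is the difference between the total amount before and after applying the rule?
30

Step 1: Original sum of amount = 2728
Step 2: 3 records have tier = 'vip'
Step 3: Each affected record changes by 10
Step 4: Total change = 3 × 10 = 30
Step 5: New sum = 2728 + 30 = 2758
Step 6: Difference = |2758 - 2728| = 30
        (Sum increased by 30)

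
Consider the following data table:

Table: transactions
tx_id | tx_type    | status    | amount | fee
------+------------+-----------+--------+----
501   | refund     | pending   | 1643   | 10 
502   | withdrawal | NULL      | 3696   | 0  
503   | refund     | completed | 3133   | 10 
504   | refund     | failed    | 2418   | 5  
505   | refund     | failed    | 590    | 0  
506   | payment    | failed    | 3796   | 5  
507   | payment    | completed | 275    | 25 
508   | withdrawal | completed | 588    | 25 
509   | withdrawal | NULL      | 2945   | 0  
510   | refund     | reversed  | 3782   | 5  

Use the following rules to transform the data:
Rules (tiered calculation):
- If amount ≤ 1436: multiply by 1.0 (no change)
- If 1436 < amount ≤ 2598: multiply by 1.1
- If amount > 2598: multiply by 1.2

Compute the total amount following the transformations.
26742.5

Step 1: Tier 1 (amount ≤ 1436): 3 records, sum = 1453 × 1.0 = 1453.0
Step 2: Tier 2 (1436 < amount ≤ 2598): 2 records, sum = 4061 × 1.1 = 4467.1
Step 3: Tier 3 (amount > 2598): 5 records, sum = 17352 × 1.2 = 20822.4
Step 4: Final sum = 1453.0 + 4467.1 + 20822.4 = 26742.5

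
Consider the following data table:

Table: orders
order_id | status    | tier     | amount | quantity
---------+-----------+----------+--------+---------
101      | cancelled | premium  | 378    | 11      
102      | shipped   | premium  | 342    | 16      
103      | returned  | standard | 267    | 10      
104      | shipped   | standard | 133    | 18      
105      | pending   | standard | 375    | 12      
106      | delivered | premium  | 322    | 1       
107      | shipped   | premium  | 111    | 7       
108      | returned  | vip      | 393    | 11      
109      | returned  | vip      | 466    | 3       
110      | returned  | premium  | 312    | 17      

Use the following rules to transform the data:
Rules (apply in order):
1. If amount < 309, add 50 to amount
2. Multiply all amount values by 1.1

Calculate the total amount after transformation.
3573.9

Step 1: Apply Rule 1 - Add 50 to records with amount < 309
  - 3 records affected: 511 + (3 × 50) = 661
  - Unaffected records: 2588
  - Sum after Rule 1: 3249
Step 2: Apply Rule 2 - Multiply all by 1.1
  - 3249 × 1.1 = 3573.9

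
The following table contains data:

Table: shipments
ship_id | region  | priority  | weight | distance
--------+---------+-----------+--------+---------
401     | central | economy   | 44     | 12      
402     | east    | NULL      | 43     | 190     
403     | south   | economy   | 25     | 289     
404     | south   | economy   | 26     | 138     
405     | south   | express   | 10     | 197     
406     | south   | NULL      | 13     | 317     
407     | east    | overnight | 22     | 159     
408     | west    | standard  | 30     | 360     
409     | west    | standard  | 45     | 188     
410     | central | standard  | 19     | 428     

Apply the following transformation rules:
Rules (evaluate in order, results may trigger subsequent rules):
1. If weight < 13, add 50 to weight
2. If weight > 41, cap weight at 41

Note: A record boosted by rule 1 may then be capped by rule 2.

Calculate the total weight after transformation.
299

Step 1: Apply rule 1 to records with weight < 13
  - 1 records get bonus of 50
  - Of these, 1 records then exceed 41 and get capped
Step 2: Apply rule 2 to records with weight > 41
  - 3 records (original) are capped
Step 3: Calculate final sum = 299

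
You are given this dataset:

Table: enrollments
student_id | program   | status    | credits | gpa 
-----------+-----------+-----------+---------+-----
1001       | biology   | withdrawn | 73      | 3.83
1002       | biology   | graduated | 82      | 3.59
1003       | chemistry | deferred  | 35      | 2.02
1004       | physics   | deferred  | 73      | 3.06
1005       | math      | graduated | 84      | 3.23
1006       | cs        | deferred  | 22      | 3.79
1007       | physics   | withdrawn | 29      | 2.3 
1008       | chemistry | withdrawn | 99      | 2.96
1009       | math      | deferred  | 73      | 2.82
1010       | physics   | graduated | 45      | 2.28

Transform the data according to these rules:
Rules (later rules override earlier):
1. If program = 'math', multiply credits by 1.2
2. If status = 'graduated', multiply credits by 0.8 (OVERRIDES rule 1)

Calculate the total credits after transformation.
587.4

Step 1: Rule 2 takes priority for records with status = 'graduated'
  - 3 records: 211 × 0.8 = 168.8
Step 2: Rule 1 applies to remaining records with program = 'math'
  - 1 records: 73 × 1.2 = 87.6
Step 3: Other records unchanged: 331
Step 4: Final sum = 168.8 + 87.6 + 331 = 587.4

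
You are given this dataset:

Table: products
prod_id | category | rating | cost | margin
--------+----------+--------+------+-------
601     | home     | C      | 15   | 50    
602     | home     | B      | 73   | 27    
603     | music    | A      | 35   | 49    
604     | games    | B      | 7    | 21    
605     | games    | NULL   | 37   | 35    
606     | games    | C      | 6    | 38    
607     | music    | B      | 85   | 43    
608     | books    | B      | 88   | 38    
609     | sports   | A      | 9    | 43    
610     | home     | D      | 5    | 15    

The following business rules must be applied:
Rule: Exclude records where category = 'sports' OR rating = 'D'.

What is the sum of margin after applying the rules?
301

Step 1: Find records where category = 'sports' OR rating = 'D'
Step 2: 2 records match, summing to 58
Step 3: Original sum: 359
Step 4: Remaining sum = 359 - 58 = 301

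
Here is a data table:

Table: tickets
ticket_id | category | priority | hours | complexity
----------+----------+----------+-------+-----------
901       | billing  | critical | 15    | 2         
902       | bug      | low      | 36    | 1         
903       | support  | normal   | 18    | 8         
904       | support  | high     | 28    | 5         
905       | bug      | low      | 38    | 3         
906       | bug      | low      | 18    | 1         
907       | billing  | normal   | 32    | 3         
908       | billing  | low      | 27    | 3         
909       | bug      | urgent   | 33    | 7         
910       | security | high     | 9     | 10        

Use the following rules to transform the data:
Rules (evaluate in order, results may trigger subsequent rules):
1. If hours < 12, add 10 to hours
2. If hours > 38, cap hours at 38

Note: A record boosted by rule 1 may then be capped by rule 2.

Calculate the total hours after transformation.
264

Step 1: Apply rule 1 to records with hours < 12
  - 1 records get bonus of 10
  - Of these, 0 records then exceed 38 and get capped
Step 2: Apply rule 2 to records with hours > 38
  - 0 records (original) are capped
Step 3: Calculate final sum = 264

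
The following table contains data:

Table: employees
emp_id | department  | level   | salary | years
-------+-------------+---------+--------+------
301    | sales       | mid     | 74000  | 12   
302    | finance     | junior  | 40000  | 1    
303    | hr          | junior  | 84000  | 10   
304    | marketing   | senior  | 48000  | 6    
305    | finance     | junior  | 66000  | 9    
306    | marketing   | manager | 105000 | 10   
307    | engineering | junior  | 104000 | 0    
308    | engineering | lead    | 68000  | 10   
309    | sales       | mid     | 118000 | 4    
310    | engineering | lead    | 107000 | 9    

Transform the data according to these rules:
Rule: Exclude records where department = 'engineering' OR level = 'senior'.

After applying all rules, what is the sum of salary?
487000

Step 1: Find records where department = 'engineering' OR level = 'senior'
Step 2: 4 records match, summing to 327000
Step 3: Original sum: 814000
Step 4: Remaining sum = 814000 - 327000 = 487000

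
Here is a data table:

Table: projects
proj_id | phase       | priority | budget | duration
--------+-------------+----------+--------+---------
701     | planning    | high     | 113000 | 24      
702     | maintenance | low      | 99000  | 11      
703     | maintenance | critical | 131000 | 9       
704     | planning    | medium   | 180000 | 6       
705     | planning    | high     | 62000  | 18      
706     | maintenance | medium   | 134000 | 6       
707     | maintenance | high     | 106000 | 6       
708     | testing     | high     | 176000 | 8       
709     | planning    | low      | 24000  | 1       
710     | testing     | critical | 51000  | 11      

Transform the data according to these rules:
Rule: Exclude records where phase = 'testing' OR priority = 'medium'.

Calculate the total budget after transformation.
535000

Step 1: Find records where phase = 'testing' OR priority = 'medium'
Step 2: 4 records match, summing to 541000
Step 3: Original sum: 1076000
Step 4: Remaining sum = 1076000 - 541000 = 535000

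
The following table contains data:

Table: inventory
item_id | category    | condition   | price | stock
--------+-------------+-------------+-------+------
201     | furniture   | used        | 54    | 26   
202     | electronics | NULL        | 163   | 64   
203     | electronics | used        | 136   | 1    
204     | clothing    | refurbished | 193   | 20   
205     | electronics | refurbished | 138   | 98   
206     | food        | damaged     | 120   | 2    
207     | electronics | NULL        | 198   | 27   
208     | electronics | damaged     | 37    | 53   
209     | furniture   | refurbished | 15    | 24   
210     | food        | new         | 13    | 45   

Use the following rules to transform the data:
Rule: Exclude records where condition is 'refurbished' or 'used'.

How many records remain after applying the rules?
5

Step 1: Count records to exclude
  - 3 (refurbished) + 2 (used) = 5 records
Step 2: Total records: 10
Step 3: Remaining = 10 - 5 = 5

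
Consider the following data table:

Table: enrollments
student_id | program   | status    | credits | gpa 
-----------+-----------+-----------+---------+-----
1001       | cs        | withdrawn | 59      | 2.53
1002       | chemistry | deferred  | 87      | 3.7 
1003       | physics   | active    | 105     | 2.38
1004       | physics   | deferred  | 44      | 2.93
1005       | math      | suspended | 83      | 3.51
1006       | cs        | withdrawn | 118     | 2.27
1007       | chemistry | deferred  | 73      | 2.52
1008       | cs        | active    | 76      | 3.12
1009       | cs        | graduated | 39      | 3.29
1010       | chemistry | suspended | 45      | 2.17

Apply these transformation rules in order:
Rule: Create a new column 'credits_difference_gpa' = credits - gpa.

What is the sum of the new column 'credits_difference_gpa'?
700.58

Step 1: For each record, compute credits - gpa
Example calculations:
  59 - 2.53 = 56.47
  87 - 3.7 = 83.3
  105 - 2.38 = 102.62
  ...
Step 2: Sum all derived values
Step 3: Total = 700.58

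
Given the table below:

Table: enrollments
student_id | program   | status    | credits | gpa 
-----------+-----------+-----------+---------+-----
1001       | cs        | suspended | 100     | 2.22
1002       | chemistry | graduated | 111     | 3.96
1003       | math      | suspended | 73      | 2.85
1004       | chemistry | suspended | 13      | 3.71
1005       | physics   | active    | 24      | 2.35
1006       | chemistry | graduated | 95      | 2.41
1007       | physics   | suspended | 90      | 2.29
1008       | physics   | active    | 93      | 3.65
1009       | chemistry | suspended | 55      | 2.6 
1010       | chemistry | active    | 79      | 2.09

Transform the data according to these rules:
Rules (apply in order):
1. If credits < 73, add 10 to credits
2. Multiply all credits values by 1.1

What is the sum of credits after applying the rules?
839.3

Step 1: Apply Rule 1 - Add 10 to records with credits < 73
  - 3 records affected: 92 + (3 × 10) = 122
  - Unaffected records: 641
  - Sum after Rule 1: 763
Step 2: Apply Rule 2 - Multiply all by 1.1
  - 763 × 1.1 = 839.3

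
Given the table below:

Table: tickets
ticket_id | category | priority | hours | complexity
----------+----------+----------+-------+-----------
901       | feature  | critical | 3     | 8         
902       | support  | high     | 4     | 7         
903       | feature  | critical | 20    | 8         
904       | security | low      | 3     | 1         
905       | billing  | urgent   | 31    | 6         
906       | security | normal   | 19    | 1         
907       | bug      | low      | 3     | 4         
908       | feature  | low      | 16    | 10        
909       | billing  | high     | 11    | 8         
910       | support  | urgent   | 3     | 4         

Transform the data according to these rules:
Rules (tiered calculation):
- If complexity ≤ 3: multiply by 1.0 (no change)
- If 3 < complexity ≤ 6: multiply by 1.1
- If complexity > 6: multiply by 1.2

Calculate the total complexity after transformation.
66.6

Step 1: Tier 1 (complexity ≤ 3): 2 records, sum = 2 × 1.0 = 2.0
Step 2: Tier 2 (3 < complexity ≤ 6): 3 records, sum = 14 × 1.1 = 15.4
Step 3: Tier 3 (complexity > 6): 5 records, sum = 41 × 1.2 = 49.2
Step 4: Final sum = 2.0 + 15.4 + 49.2 = 66.6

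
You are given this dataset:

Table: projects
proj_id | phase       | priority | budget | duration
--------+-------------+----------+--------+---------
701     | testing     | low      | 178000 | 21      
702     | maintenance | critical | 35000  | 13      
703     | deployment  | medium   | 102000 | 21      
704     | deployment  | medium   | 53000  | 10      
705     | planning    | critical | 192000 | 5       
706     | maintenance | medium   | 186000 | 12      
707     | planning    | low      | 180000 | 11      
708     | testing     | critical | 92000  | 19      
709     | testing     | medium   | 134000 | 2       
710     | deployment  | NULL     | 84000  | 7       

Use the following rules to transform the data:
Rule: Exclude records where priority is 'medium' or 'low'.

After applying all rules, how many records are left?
4

Step 1: Count records to exclude
  - 4 (medium) + 2 (low) = 6 records
Step 2: Total records: 10
Step 3: Remaining = 10 - 6 = 4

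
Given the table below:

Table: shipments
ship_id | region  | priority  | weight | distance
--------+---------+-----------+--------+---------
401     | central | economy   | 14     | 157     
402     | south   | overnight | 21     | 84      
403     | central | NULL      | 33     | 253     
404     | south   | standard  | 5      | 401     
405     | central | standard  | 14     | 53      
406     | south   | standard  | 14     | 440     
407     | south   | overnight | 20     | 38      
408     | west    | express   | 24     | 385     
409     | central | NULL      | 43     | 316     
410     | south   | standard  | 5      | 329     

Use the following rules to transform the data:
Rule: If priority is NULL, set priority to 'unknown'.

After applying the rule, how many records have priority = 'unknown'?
2

Step 1: Count records where priority IS NULL
Step 2: Found 2 records with NULL priority
Step 3: These records will have priority set to 'unknown'
Step 4: Records already having priority = 'unknown': 0
Step 5: Answer: 2 + 0 = 2 records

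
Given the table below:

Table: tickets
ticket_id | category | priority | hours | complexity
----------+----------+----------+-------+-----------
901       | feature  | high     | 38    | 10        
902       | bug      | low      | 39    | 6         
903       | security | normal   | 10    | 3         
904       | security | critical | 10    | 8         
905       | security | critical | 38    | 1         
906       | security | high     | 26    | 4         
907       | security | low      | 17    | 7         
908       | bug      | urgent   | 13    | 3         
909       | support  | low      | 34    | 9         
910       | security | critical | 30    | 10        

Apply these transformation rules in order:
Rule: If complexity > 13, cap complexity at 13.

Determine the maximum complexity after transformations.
10

Step 1: Original maximum complexity = 10
Step 2: Check cap of 13 against maximum
Step 3: No records exceed the cap (max 10 <= cap 13), so no capping applies
Step 4: Maximum after transformation = 10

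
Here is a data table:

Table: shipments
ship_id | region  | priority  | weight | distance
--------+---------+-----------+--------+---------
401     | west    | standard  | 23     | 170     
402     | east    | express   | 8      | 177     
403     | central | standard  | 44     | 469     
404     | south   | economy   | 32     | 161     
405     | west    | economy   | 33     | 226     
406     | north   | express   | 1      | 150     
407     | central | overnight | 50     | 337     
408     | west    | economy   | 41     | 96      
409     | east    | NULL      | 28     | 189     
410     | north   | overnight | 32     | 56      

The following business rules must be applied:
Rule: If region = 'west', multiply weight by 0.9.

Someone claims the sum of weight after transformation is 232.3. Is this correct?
No, the correct result is 282.3.

Step 1: Calculate the correct sum after transformation
Step 2: Apply multiplier 0.9 to records where region = 'west'
Step 3: Correct result = 282.3
Step 4: Claimed result = 232.3
Step 5: 282.3 ≠ 232.3
Conclusion: The claimed result is incorrect. The correct answer is 282.3.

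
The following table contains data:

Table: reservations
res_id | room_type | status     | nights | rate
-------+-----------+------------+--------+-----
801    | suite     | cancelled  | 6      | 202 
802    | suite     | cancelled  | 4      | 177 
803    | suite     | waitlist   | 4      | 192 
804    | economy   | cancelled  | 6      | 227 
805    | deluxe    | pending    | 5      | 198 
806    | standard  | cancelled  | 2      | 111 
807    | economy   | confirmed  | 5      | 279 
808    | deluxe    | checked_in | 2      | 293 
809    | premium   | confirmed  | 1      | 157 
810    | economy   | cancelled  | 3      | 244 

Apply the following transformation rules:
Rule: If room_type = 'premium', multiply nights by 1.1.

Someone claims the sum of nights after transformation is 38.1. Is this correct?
Yes, the result is correct.

Step 1: Calculate the correct sum after transformation
Step 2: Apply multiplier 1.1 to records where room_type = 'premium'
Step 3: Correct result = 38.1
Step 4: Claimed result = 38.1
Step 5: 38.1 = 38.1 ✓
Conclusion: The claimed result is correct.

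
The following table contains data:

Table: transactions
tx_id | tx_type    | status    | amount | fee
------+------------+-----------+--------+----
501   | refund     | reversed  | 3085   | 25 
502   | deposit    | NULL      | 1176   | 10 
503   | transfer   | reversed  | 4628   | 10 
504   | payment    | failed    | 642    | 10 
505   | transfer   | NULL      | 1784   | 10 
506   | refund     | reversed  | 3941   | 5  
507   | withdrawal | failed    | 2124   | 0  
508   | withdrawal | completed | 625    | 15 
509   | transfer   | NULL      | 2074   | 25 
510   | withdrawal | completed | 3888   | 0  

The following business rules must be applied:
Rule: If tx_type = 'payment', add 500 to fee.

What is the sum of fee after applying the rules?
610

Step 1: Count records where tx_type = 'payment': 1
Step 2: Total bonus added: 1 × 500 = 500
Step 3: Original sum of fee: 110
Step 4: Final sum = 110 + 500 = 610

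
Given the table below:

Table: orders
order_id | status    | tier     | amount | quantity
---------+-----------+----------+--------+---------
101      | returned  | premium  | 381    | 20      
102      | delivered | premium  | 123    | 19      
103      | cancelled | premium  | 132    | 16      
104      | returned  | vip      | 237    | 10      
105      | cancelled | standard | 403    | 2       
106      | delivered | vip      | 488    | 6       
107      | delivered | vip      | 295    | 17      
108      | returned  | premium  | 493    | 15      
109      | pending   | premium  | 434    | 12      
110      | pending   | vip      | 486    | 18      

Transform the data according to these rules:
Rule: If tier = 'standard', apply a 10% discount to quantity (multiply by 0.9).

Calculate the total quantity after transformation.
134.8

Step 1: Records with tier = 'standard' have total quantity = 2
Step 2: Apply multiplier: 2 × 0.9 = 1.8
Step 3: Other records total: 133
Step 4: Final sum = 1.8 + 133 = 134.8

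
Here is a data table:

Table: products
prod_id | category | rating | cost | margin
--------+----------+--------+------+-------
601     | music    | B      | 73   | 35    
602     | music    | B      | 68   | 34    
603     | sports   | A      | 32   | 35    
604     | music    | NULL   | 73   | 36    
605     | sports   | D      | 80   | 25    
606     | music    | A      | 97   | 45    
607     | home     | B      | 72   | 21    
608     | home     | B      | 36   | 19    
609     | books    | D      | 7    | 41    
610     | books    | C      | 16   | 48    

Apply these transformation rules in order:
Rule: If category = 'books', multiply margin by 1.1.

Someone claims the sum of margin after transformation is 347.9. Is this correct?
Yes, the result is correct.

Step 1: Calculate the correct sum after transformation
Step 2: Apply multiplier 1.1 to records where category = 'books'
Step 3: Correct result = 347.9
Step 4: Claimed result = 347.9
Step 5: 347.9 = 347.9 ✓
Conclusion: The claimed result is correct.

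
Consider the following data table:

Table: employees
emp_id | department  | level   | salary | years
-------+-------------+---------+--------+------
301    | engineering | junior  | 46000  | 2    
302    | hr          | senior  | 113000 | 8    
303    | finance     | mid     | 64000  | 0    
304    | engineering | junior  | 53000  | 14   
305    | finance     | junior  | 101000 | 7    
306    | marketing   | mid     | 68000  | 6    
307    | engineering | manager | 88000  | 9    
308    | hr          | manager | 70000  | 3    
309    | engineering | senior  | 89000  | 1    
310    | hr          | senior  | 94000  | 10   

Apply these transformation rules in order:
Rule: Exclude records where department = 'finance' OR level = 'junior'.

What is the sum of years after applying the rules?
37

Step 1: Find records where department = 'finance' OR level = 'junior'
Step 2: 4 records match, summing to 23
Step 3: Original sum: 60
Step 4: Remaining sum = 60 - 23 = 37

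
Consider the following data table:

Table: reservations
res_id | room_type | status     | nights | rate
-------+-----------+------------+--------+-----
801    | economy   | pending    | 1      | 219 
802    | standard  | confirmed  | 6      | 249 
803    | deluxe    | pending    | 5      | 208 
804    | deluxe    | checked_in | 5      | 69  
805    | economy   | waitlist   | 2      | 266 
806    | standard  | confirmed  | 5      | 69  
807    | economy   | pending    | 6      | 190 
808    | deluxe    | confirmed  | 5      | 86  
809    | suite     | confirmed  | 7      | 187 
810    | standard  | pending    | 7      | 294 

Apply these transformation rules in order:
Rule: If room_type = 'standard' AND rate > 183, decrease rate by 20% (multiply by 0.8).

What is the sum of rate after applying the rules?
1728.4

Step 1: Find records where room_type = 'standard' AND rate > 183
Step 2: 2 records match, summing to 543
Step 3: After multiplier: 543 × 0.8 = 434.4
Step 4: Unaffected records sum: 1294
Step 5: Final sum = 434.4 + 1294 = 1728.4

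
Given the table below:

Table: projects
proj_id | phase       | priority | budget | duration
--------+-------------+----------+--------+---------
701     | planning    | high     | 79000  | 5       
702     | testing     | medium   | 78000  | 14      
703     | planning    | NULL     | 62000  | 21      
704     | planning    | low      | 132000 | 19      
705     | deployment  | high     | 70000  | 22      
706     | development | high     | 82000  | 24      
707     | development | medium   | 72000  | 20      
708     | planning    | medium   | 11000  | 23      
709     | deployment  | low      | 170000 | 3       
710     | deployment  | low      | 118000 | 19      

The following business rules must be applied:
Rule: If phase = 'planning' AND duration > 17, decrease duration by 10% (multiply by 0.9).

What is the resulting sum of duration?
163.7

Step 1: Find records where phase = 'planning' AND duration > 17
Step 2: 3 records match, summing to 63
Step 3: After multiplier: 63 × 0.9 = 56.7
Step 4: Unaffected records sum: 107
Step 5: Final sum = 56.7 + 107 = 163.7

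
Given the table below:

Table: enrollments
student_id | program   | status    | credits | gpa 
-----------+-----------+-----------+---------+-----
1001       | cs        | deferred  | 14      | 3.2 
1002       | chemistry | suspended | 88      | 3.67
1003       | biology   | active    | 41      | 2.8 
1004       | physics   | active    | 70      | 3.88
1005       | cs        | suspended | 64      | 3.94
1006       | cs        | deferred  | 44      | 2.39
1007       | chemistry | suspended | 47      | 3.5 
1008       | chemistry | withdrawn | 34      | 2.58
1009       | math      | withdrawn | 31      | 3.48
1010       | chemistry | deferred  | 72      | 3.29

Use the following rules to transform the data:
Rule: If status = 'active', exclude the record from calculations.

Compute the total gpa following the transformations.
26.05

Step 1: Identify records where status = 'active'
Step 2: The excluded records sum to 6.68
Step 3: Original total gpa = 32.73
Step 4: Remaining total = 32.73 - 6.68 = 26.05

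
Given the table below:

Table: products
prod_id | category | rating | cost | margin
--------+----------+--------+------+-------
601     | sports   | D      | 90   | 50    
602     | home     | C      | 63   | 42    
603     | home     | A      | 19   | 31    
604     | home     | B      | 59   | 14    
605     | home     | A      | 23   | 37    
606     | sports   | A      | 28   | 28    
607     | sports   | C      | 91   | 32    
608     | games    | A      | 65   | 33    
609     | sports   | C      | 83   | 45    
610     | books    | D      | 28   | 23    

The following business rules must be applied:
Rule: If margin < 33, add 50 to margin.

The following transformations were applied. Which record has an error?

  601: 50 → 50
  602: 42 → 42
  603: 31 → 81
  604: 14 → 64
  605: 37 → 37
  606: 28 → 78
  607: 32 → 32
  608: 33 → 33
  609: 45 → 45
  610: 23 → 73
Record 607 has an error. The correct transformed value should be 82, not 32.

Step 1: Check each record against the rule
Step 2: Record 607 has margin = 32
Step 3: Since 32 < 33, the bonus should have been applied
Step 4: Correct value = 82, but claimed value = 32
Conclusion: Record 607 has the error.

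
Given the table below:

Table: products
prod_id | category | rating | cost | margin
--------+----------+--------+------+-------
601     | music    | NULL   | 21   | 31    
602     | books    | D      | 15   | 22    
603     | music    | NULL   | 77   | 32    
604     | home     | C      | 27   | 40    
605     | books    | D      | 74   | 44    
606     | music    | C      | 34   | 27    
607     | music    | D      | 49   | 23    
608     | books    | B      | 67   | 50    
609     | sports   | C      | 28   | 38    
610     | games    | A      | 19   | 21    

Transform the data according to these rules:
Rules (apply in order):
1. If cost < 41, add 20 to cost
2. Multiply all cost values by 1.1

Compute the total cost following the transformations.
584.1

Step 1: Apply Rule 1 - Add 20 to records with cost < 41
  - 6 records affected: 144 + (6 × 20) = 264
  - Unaffected records: 267
  - Sum after Rule 1: 531
Step 2: Apply Rule 2 - Multiply all by 1.1
  - 531 × 1.1 = 584.1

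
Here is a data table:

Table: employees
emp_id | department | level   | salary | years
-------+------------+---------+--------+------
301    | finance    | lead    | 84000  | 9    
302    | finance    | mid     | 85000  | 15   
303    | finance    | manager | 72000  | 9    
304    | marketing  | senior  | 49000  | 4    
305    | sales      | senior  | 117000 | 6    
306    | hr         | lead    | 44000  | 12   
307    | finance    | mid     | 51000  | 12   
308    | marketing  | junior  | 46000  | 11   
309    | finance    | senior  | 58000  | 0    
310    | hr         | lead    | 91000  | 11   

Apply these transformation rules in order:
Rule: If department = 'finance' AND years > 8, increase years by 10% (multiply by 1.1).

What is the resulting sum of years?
93.5

Step 1: Find records where department = 'finance' AND years > 8
Step 2: 4 records match, summing to 45
Step 3: After multiplier: 45 × 1.1 = 49.5
Step 4: Unaffected records sum: 44
Step 5: Final sum = 49.5 + 44 = 93.5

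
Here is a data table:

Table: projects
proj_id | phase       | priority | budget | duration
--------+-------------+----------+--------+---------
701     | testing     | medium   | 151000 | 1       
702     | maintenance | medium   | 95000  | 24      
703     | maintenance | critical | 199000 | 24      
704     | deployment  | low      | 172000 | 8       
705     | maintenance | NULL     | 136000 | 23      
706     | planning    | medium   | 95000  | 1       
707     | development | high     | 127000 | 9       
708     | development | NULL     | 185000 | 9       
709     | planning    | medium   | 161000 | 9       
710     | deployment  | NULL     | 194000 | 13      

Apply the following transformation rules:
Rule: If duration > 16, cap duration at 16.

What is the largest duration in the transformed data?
16

Step 1: Original maximum duration = 24
Step 2: Apply cap at 16
Step 3: 3 records had duration > 16 and were capped
Step 4: Maximum after transformation = 16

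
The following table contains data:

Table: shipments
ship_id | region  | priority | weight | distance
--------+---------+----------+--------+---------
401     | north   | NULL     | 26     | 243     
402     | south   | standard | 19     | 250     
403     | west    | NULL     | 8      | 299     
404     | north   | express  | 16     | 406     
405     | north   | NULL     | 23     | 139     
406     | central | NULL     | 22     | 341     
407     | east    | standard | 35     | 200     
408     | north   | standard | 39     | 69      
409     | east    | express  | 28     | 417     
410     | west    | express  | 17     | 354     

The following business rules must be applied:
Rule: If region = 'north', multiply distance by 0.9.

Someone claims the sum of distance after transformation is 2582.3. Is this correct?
No, the correct result is 2632.3.

Step 1: Calculate the correct sum after transformation
Step 2: Apply multiplier 0.9 to records where region = 'north'
Step 3: Correct result = 2632.3
Step 4: Claimed result = 2582.3
Step 5: 2632.3 ≠ 2582.3
Conclusion: The claimed result is incorrect. The correct answer is 2632.3.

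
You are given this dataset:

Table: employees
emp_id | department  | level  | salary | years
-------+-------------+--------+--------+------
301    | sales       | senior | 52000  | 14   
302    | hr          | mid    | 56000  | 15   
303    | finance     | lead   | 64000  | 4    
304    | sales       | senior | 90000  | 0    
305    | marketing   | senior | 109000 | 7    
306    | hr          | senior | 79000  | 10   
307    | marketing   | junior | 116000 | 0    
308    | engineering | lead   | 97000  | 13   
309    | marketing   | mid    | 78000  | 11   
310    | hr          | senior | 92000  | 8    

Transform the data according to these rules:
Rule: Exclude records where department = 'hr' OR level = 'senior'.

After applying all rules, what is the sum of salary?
355000

Step 1: Find records where department = 'hr' OR level = 'senior'
Step 2: 6 records match, summing to 478000
Step 3: Original sum: 833000
Step 4: Remaining sum = 833000 - 478000 = 355000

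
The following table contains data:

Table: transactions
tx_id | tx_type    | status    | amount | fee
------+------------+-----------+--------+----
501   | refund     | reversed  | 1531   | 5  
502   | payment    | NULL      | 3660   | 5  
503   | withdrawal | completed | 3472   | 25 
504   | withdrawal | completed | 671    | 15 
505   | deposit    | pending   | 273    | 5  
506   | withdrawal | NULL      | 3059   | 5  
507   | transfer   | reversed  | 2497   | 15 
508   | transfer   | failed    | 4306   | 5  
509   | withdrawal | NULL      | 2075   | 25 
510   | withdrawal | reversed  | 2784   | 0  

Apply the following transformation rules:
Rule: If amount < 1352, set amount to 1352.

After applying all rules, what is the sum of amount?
26088

Step 1: 2 records have amount < 1352
Step 2: These records originally summed to 944
Step 3: After setting to minimum: 2 × 1352 = 2704
Step 4: Unaffected records sum: 23384
Step 5: Final sum = 2704 + 23384 = 26088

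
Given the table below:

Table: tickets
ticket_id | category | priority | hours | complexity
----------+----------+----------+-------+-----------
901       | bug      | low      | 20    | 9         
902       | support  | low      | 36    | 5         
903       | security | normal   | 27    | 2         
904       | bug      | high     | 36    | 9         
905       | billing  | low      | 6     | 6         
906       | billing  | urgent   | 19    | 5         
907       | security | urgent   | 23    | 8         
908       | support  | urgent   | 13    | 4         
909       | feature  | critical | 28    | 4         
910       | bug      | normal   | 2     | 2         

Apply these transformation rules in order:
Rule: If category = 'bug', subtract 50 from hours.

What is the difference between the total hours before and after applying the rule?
150

Step 1: Original sum of hours = 210
Step 2: 3 records have category = 'bug'
Step 3: Each affected record changes by -50
Step 4: Total change = 3 × -50 = -150
Step 5: New sum = 210 + -150 = 60
Step 6: Difference = |60 - 210| = 150
        (Sum decreased by 150)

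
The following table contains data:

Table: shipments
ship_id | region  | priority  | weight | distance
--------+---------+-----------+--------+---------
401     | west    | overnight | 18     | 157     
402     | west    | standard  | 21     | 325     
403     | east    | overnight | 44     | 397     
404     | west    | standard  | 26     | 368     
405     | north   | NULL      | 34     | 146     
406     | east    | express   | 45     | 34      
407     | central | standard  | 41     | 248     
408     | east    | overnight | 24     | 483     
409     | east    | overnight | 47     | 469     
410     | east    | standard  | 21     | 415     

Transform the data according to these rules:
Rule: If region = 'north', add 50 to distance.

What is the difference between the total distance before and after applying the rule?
50

Step 1: Original sum of distance = 3042
Step 2: 1 records have region = 'north'
Step 3: Each affected record changes by 50
Step 4: Total change = 1 × 50 = 50
Step 5: New sum = 3042 + 50 = 3092
Step 6: Difference = |3092 - 3042| = 50
        (Sum increased by 50)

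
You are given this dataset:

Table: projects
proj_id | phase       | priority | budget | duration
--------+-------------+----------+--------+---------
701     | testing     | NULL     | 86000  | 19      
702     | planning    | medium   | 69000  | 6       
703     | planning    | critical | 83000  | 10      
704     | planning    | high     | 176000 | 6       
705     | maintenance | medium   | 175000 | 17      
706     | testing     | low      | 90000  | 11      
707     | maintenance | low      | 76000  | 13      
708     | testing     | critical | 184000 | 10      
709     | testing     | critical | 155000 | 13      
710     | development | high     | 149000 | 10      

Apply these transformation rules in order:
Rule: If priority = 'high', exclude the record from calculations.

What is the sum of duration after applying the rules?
99

Step 1: Identify records where priority = 'high'
Step 2: The excluded records sum to 16
Step 3: Original total duration = 115
Step 4: Remaining total = 115 - 16 = 99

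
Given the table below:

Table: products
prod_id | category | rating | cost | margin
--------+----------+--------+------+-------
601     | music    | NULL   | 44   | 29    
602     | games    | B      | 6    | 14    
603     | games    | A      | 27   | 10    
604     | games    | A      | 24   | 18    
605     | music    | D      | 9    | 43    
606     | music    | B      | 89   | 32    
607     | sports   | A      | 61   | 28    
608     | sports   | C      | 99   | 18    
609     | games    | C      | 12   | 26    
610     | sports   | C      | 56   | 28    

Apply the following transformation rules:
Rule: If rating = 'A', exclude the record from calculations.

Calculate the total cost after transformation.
315

Step 1: Identify records where rating = 'A'
Step 2: The excluded records sum to 112
Step 3: Original total cost = 427
Step 4: Remaining total = 427 - 112 = 315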